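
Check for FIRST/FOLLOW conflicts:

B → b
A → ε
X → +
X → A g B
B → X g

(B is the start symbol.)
No FIRST/FOLLOW conflicts.

Nullable non-terminals: A.
A has a nullable alternative but only one production, so nothing to check.

B, X have no nullable alternative, so no FIRST/FOLLOW check is needed there.

No FIRST/FOLLOW conflicts found.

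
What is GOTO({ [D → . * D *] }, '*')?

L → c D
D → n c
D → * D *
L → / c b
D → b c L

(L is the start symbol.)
GOTO(I, '*') = CLOSURE({ [A → αX.β] : [A → α.Xβ] ∈ I, X = '*' })

Items with dot before '*', with the dot advanced:
  [D → . * D *] → [D → * . D *]
Closure of the advanced items:
  [D → * . D *] has the dot before D: add [D → . n c], [D → . * D *], [D → . b c L]

GOTO = { [D → * . D *], [D → . * D *], [D → . b c L], [D → . n c] }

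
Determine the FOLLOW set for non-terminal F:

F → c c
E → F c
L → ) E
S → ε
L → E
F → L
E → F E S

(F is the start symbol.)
To compute FOLLOW(F), find every occurrence of F on a right-hand side N → α F β: add FIRST(β) \ {ε}, and if β is empty or nullable also add FOLLOW(N). Iterate to a fixed point.

F is the start symbol, so $ ∈ FOLLOW(F).
In E → F c: F is followed by c, add FIRST(c) \ {ε} = { 'c' }
In E → F E S: F is followed by E S, add FIRST(E S) \ {ε} = { ')', 'c' }

Taking the union: FOLLOW(F) = { $, ')', 'c' }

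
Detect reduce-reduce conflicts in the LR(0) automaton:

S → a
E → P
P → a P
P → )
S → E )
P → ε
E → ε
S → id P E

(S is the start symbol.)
A reduce-reduce conflict occurs when an LR(0) state has two complete items [A → α .] and [B → β .] — both call for a reduction, and with no lookahead the parser cannot choose between them.

Augment with S' → S and build the canonical LR(0) collection (I0 = CLOSURE({[S' → . S]}), then GOTO on every symbol after a dot until no new states appear). It has 12 states:
  I0: { [E → . P], [E → .], [P → . )], [P → . a P], [P → .], [S → . E )], [S → . a], [S → . id P E], [S' → . S] }  — shift, 2 reduces
  I1: { [P → ) .] }  — reduce
  I2: { [S → E . )] }  — shift
  I3: { [E → P .] }  — reduce
  I4: { [S' → S .] }  — accept
  I5: { [P → . )], [P → . a P], [P → .], [P → a . P], [S → a .] }  — shift, 2 reduces
  I6: { [P → . )], [P → . a P], [P → .], [S → id . P E] }  — shift, reduce
  I7: { [E → . P], [E → .], [P → . )], [P → . a P], [P → .], [S → id P . E] }  — shift, 2 reduces
  I8: { [P → . )], [P → . a P], [P → .], [P → a . P] }  — shift, reduce
  I9: { [P → a P .] }  — reduce
  I10: { [S → id P E .] }  — reduce
  I11: { [S → E ) .] }  — reduce

I0 contains complete items [E → .], [P → .] — reduce-reduce conflict.
I5 contains complete items [P → .], [S → a .] — reduce-reduce conflict.
I7 contains complete items [E → .], [P → .] — reduce-reduce conflict.

Answer: Yes — I0: [E → .] vs [P → .]; I5: [P → .] vs [S → a .]; I7: [E → .] vs [P → .]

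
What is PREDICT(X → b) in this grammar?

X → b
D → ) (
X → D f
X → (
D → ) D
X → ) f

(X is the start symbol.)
{ 'b' }

PREDICT(X → b) = (FIRST(RHS) \ {ε}) ∪ (FOLLOW(X) if ε ∈ FIRST(RHS), i.e. RHS ⇒* ε)
FIRST(b) = { 'b' }
ε ∉ FIRST(b), so FOLLOW(X) is not added.
PREDICT(X → b) = { 'b' }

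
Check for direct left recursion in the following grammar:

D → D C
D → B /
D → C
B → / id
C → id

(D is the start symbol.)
Yes, D is left-recursive

Direct left recursion occurs when N → N α for some non-terminal N (the right-hand side begins with the left-hand side itself).

D → D C: LEFT RECURSIVE (starts with D)
D → B /: starts with B
D → C: starts with C
B → / id: starts with '/'
C → id: starts with id

The grammar has direct left recursion on: D.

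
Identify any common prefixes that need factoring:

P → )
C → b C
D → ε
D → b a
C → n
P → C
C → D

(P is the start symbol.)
No, left-factoring is not needed

Left-factoring is needed when two productions for the same non-terminal
share a common prefix on the right-hand side.

Productions for P:
  P → )
  P → C
Productions for C:
  C → b C
  C → n
  C → D
Productions for D:
  D → ε
  D → b a

No common prefixes found.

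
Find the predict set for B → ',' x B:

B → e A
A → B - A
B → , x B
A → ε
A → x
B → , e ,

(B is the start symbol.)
PREDICT(B → ',' x B) = (FIRST(RHS) \ {ε}) ∪ (FOLLOW(B) if ε ∈ FIRST(RHS), i.e. RHS ⇒* ε)
FIRST(',' x B) = { ',' }
ε ∉ FIRST(',' x B), so FOLLOW(B) is not added.
PREDICT(B → ',' x B) = { ',' }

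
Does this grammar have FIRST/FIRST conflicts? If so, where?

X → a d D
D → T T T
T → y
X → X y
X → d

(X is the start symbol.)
FIRST sets of the non-terminals at (or reachable through a nullable prefix from) the front of some alternative:
  FIRST(X) = { 'a', 'd' }

Productions for X:
  X → a d D: FIRST = { 'a' }
  X → X y: FIRST = { 'a', 'd' }
  X → d: FIRST = { 'd' }
D, T have only one production, so no FIRST/FIRST conflict is possible there.

Conflict for X: X → a d D and X → X y
  Overlap: { 'a' }
Conflict for X: X → X y and X → d
  Overlap: { 'd' }

Answer: Yes. X → a d D / X → X y on { 'a' }; X → X y / X → d on { 'd' }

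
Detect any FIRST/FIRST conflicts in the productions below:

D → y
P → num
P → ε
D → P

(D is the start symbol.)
A FIRST/FIRST conflict occurs when two productions N → α and N → β for the same non-terminal have FIRST(α) ∩ FIRST(β) ≠ ∅ (with ε ∈ FIRST of a nullable right-hand side, so two nullable alternatives also conflict).

FIRST sets of the non-terminals at (or reachable through a nullable prefix from) the front of some alternative:
  FIRST(P) = { 'num', ε }

Productions for D:
  D → y: FIRST = { 'y' }
  D → P: FIRST = { 'num', ε }
Productions for P:
  P → num: FIRST = { 'num' }
  P → ε: FIRST = { ε }

All alternatives of each non-terminal have pairwise disjoint FIRST sets.

Answer: No FIRST/FIRST conflicts.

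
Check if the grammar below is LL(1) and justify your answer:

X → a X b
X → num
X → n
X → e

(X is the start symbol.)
Yes, the grammar is LL(1).

A grammar is LL(1) if for each non-terminal N with multiple productions, the predict sets of those productions are pairwise disjoint, where PREDICT(N → α) = (FIRST(α) \ {ε}) ∪ (FOLLOW(N) if α ⇒* ε).

For X:
  PREDICT(X → a X b) = { 'a' }
  PREDICT(X → num) = { 'num' }
  PREDICT(X → n) = { 'n' }
  PREDICT(X → e) = { 'e' }

All predict sets are disjoint. The grammar IS LL(1).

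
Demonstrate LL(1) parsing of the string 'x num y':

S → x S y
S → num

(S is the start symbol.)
LL(1) parsing maintains a stack (initially the start symbol over $) and the input. At each step: if the stack top is a terminal, match it against the current input token; if it is a non-terminal N, replace it with the RHS of M[N, lookahead] (the unique production whose predict set contains the lookahead).

Stack is shown with the top on the left.

Stack    Input      Action
--------------------------
S $      x num y $  output S → x S y
x S y $  x num y $  match 'x'
S y $    num y $    output S → num
num y $  num y $    match 'num'
y $      y $        match 'y'
$        $          accept

The string is accepted.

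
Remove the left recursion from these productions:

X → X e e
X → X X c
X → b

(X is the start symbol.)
X → b X'
X' → e e X'
X' → X c X'
X' → ε

X is directly left-recursive. The standard transformation for
  A → A α₁ | ... | A α_m | β₁ | ... | β_n
is
  A  → β₁ A' | ... | β_n A'
  A' → α₁ A' | ... | α_m A' | ε

X → b becomes X → b X'
X → X e e becomes X' → e e X'
X → X X c becomes X' → X c X'
Add X' → ε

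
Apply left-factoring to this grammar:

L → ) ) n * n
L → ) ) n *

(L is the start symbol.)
Left-factoring transforms A → αβ₁ | αβ₂ into A → αA' and A' → β₁ | β₂
(α is the longest common prefix among the alternatives). Repeat until
no nonterminal has two alternatives with a common prefix.

Round 1: L has alternatives sharing prefix ') ) n *'. Introduce L': L → ) ) n * L'
  Add: L' → n
  Add: L' → ε

No remaining common prefixes — done.

Resulting grammar:
L → ) ) n * L'
L' → n
L' → ε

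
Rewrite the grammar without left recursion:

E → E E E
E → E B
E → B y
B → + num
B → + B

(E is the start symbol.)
E → B y E'
E' → E E E'
E' → B E'
E' → ε
B → + num
B → + B

E is directly left-recursive. The standard transformation for
  A → A α₁ | ... | A α_m | β₁ | ... | β_n
is
  A  → β₁ A' | ... | β_n A'
  A' → α₁ A' | ... | α_m A' | ε

E → B y becomes E → B y E'
E → E E E becomes E' → E E E'
E → E B becomes E' → B E'
Add E' → ε

Productions for other non-terminals are unchanged:
  B → + num
  B → + B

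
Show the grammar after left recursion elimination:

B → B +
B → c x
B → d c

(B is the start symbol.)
B → c x B'
B → d c B'
B' → + B'
B' → ε

B is directly left-recursive. The standard transformation for
  A → A α₁ | ... | A α_m | β₁ | ... | β_n
is
  A  → β₁ A' | ... | β_n A'
  A' → α₁ A' | ... | α_m A' | ε

B → c x becomes B → c x B'
B → d c becomes B → d c B'
B → B + becomes B' → + B'
Add B' → ε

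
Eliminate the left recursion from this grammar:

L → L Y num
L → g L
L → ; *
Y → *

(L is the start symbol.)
L → g L L'
L → ; * L'
L' → Y num L'
L' → ε
Y → *

L is directly left-recursive. The standard transformation for
  A → A α₁ | ... | A α_m | β₁ | ... | β_n
is
  A  → β₁ A' | ... | β_n A'
  A' → α₁ A' | ... | α_m A' | ε

L → g L becomes L → g L L'
L → ; * becomes L → ; * L'
L → L Y num becomes L' → Y num L'
Add L' → ε

Productions for other non-terminals are unchanged:
  Y → *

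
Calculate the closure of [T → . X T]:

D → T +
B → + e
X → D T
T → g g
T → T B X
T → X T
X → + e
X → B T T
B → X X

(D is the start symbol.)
To compute CLOSURE, for each item [A → α.Bβ] where B is a non-terminal, add [B → .γ] for all productions B → γ; repeat for the newly added items until nothing changes.

Start with: [T → . X T]
  [T → . X T] has the dot before X: add [X → . D T], [X → . + e], [X → . B T T]
  [X → . D T] has the dot before D: add [D → . T +]
  [X → . B T T] has the dot before B: add [B → . + e], [B → . X X]
  [D → . T +] has the dot before T: add [T → . g g], [T → . T B X]
No further items can be added.

CLOSURE = { [B → . + e], [B → . X X], [D → . T +], [T → . T B X], [T → . X T], [T → . g g], [X → . + e], [X → . B T T], [X → . D T] }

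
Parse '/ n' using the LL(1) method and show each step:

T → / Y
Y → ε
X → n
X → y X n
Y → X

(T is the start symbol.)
Stack is shown with the top on the left.

Stack  Input  Action
--------------------
T $    / n $  output T → / Y
/ Y $  / n $  match '/'
Y $    n $    output Y → X
X $    n $    output X → n
n $    n $    match 'n'
$      $      accept

The string is accepted.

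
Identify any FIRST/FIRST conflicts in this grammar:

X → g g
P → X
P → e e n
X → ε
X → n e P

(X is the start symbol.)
FIRST sets of the non-terminals at (or reachable through a nullable prefix from) the front of some alternative:
  FIRST(X) = { 'g', 'n', ε }

Productions for X:
  X → g g: FIRST = { 'g' }
  X → ε: FIRST = { ε }
  X → n e P: FIRST = { 'n' }
Productions for P:
  P → X: FIRST = { 'g', 'n', ε }
  P → e e n: FIRST = { 'e' }

All alternatives of each non-terminal have pairwise disjoint FIRST sets.

Answer: No FIRST/FIRST conflicts.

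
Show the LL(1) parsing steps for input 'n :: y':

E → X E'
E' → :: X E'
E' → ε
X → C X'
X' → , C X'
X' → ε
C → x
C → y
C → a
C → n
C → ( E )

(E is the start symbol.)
LL(1) parsing maintains a stack (initially the start symbol over $) and the input. At each step: if the stack top is a terminal, match it against the current input token; if it is a non-terminal N, replace it with the RHS of M[N, lookahead] (the unique production whose predict set contains the lookahead).

Stack is shown with the top on the left.

Stack      Input     Action
---------------------------
E $        n :: y $  output E → X E'
X E' $     n :: y $  output X → C X'
C X' E' $  n :: y $  output C → n
n X' E' $  n :: y $  match 'n'
X' E' $    :: y $    output X' → ε
E' $       :: y $    output E' → :: X E'
:: X E' $  :: y $    match '::'
X E' $     y $       output X → C X'
C X' E' $  y $       output C → y
y X' E' $  y $       match 'y'
X' E' $    $         output X' → ε
E' $       $         output E' → ε
$          $         accept

The string is accepted.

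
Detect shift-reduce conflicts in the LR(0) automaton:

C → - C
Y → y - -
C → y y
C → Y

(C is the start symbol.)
No shift-reduce conflicts

A shift-reduce conflict occurs when an LR(0) state has both:
  - a complete (reduce) item [A → α .] (dot at the end), and
  - a shift item [B → β . c γ] (dot before a terminal).

Augment with C' → C and build the canonical LR(0) collection (I0 = CLOSURE({[C' → . C]}), then GOTO on every symbol after a dot until no new states appear). It has 9 states:
  I0: { [C → . - C], [C → . Y], [C → . y y], [C' → . C], [Y → . y - -] }  — shift
  I1: { [C → - . C], [C → . - C], [C → . Y], [C → . y y], [Y → . y - -] }  — shift
  I2: { [C' → C .] }  — accept
  I3: { [C → Y .] }  — reduce
  I4: { [C → y . y], [Y → y . - -] }  — shift
  I5: { [Y → y - . -] }  — shift
  I6: { [C → y y .] }  — reduce
  I7: { [Y → y - - .] }  — reduce
  I8: { [C → - C .] }  — reduce

No state contains both a complete item and a shift item.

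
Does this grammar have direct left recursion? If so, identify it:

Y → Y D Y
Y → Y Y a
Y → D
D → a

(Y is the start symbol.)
Yes, Y is left-recursive

Y → Y D Y: LEFT RECURSIVE (starts with Y)
Y → Y Y a: LEFT RECURSIVE (starts with Y)
Y → D: starts with D
D → a: starts with a

The grammar has direct left recursion on: Y.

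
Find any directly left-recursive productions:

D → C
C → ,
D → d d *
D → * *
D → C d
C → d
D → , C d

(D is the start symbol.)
Direct left recursion occurs when N → N α for some non-terminal N (the right-hand side begins with the left-hand side itself).

D → C: starts with C
C → ,: starts with ','
D → d d *: starts with d
D → * *: starts with '*'
D → C d: starts with C
C → d: starts with d
D → , C d: starts with ','

No direct left recursion found.

Answer: No direct left recursion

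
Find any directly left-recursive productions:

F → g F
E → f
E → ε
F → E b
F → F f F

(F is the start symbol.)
Yes, F is left-recursive

Direct left recursion occurs when N → N α for some non-terminal N (the right-hand side begins with the left-hand side itself).

F → g F: starts with g
E → f: starts with f
E → ε: starts with ε
F → E b: starts with E
F → F f F: LEFT RECURSIVE (starts with F)

The grammar has direct left recursion on: F.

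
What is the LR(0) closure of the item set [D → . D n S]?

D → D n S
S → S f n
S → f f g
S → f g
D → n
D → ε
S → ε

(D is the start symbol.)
{ [D → . D n S], [D → . n], [D → .] }

To compute CLOSURE, for each item [A → α.Bβ] where B is a non-terminal, add [B → .γ] for all productions B → γ; repeat for the newly added items until nothing changes.

Start with: [D → . D n S]
  [D → . D n S] has the dot before D: add [D → . n], [D → .]
No further items can be added.

CLOSURE = { [D → . D n S], [D → . n], [D → .] }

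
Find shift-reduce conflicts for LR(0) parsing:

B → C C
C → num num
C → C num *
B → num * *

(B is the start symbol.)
Yes — I7: [B → C C .] vs [C → C . num *]

A shift-reduce conflict occurs when an LR(0) state has both:
  - a complete (reduce) item [A → α .] (dot at the end), and
  - a shift item [B → β . c γ] (dot before a terminal).

Augment with B' → B and build the canonical LR(0) collection (I0 = CLOSURE({[B' → . B]}), then GOTO on every symbol after a dot until no new states appear). It has 11 states:
  I0: { [B → . C C], [B → . num * *], [B' → . B], [C → . C num *], [C → . num num] }  — shift
  I1: { [B' → B .] }  — accept
  I2: { [B → C . C], [C → . C num *], [C → . num num], [C → C . num *] }  — shift
  I3: { [B → num . * *], [C → num . num] }  — shift
  I4: { [B → num * . *] }  — shift
  I5: { [C → num num .] }  — reduce
  I6: { [B → num * * .] }  — reduce
  I7: { [B → C C .], [C → C . num *] }  — shift, reduce
  I8: { [C → C num . *], [C → num . num] }  — shift
  I9: { [C → C num * .] }  — reduce
  I10: { [C → C num . *] }  — shift

I7 contains reduce item [B → C C .] and shift item [C → C . num *] — shift-reduce conflict.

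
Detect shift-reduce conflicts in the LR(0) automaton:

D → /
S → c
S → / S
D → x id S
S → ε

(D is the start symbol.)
Yes — I4: [S → .] vs [S → . / S]; I5: [S → .] vs [S → . / S]

A shift-reduce conflict occurs when an LR(0) state has both:
  - a complete (reduce) item [A → α .] (dot at the end), and
  - a shift item [B → β . c γ] (dot before a terminal).

Augment with D' → D and build the canonical LR(0) collection (I0 = CLOSURE({[D' → . D]}), then GOTO on every symbol after a dot until no new states appear). It has 9 states:
  I0: { [D → . /], [D → . x id S], [D' → . D] }  — shift
  I1: { [D → / .] }  — reduce
  I2: { [D' → D .] }  — accept
  I3: { [D → x . id S] }  — shift
  I4: { [D → x id . S], [S → . / S], [S → . c], [S → .] }  — shift, reduce
  I5: { [S → . / S], [S → . c], [S → .], [S → / . S] }  — shift, reduce
  I6: { [D → x id S .] }  — reduce
  I7: { [S → c .] }  — reduce
  I8: { [S → / S .] }  — reduce

I4 contains reduce item [S → .] and shift items [S → . / S], [S → . c] — shift-reduce conflict.
I5 contains reduce item [S → .] and shift items [S → . / S], [S → . c] — shift-reduce conflict.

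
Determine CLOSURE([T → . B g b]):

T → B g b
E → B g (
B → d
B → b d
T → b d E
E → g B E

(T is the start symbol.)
To compute CLOSURE, for each item [A → α.Bβ] where B is a non-terminal, add [B → .γ] for all productions B → γ; repeat for the newly added items until nothing changes.

Start with: [T → . B g b]
  [T → . B g b] has the dot before B: add [B → . d], [B → . b d]
No further items can be added.

CLOSURE = { [B → . b d], [B → . d], [T → . B g b] }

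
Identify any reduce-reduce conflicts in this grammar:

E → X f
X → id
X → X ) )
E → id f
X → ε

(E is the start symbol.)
A reduce-reduce conflict occurs when an LR(0) state has two complete items [A → α .] and [B → β .] — both call for a reduction, and with no lookahead the parser cannot choose between them.

Augment with E' → E and build the canonical LR(0) collection (I0 = CLOSURE({[E' → . E]}), then GOTO on every symbol after a dot until no new states appear). It has 8 states:
  I0: { [E → . X f], [E → . id f], [E' → . E], [X → . X ) )], [X → . id], [X → .] }  — shift, reduce
  I1: { [E' → E .] }  — accept
  I2: { [E → X . f], [X → X . ) )] }  — shift
  I3: { [E → id . f], [X → id .] }  — shift, reduce
  I4: { [E → id f .] }  — reduce
  I5: { [X → X ) . )] }  — shift
  I6: { [E → X f .] }  — reduce
  I7: { [X → X ) ) .] }  — reduce

No state contains more than one complete item.

Answer: No reduce-reduce conflicts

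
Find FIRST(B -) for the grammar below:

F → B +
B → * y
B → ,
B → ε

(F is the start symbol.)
{ '*', ',', '-' }

FIRST sets of the non-terminals involved (from the grammar, by fixed-point iteration):
  FIRST(B) = { '*', ',', ε }

To compute FIRST(B -), process the symbols left to right:
Symbol B is a non-terminal. Add FIRST(B) \ {ε} = { '*', ',' }
B is nullable (ε ∈ FIRST(B)), continue to the next symbol.
Symbol - is a terminal. Add '-' and stop.
FIRST(B -) = { '*', ',', '-' }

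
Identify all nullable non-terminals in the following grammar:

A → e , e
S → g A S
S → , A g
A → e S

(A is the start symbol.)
A non-terminal is nullable if it can derive ε (the empty string): either it has an ε-production, or it has a production whose right-hand side consists entirely of nullable non-terminals.

There are no ε-productions, so no non-terminal can derive ε.
No non-terminals are nullable.

Answer: None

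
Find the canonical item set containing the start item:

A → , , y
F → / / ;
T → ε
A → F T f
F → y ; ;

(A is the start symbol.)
First, augment the grammar with A' → A
I₀ = CLOSURE({ [A' → . A] }):
  [A' → . A] has the dot before A: add [A → . , , y], [A → . F T f]
  [A → . F T f] has the dot before F: add [F → . / / ;], [F → . y ; ;]
No further items can be added.

I₀ = { [A → . , , y], [A → . F T f], [A' → . A], [F → . / / ;], [F → . y ; ;] }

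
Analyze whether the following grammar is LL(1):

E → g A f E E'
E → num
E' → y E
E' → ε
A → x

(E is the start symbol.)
No. Predict set conflict for E': { 'y' }

A grammar is LL(1) if for each non-terminal N with multiple productions, the predict sets of those productions are pairwise disjoint, where PREDICT(N → α) = (FIRST(α) \ {ε}) ∪ (FOLLOW(N) if α ⇒* ε).

Relevant sets:
  FOLLOW(E') = { $, 'y' }

For E:
  PREDICT(E → g A f E E') = { 'g' }
  PREDICT(E → num) = { 'num' }
For E':
  PREDICT(E' → y E) = { 'y' }
  PREDICT(E' → ε) = { $, 'y' }
A has a single production, so nothing to check there.

Conflict found: Predict set conflict for E': { 'y' }
The grammar is NOT LL(1).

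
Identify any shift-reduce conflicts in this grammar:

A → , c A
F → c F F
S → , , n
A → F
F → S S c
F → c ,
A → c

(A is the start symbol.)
A shift-reduce conflict occurs when an LR(0) state has both:
  - a complete (reduce) item [A → α .] (dot at the end), and
  - a shift item [B → β . c γ] (dot before a terminal).

Augment with A' → A and build the canonical LR(0) collection (I0 = CLOSURE({[A' → . A]}), then GOTO on every symbol after a dot until no new states appear). It has 17 states:
  I0: { [A → . , c A], [A → . F], [A → . c], [A' → . A], [F → . S S c], [F → . c ,], [F → . c F F], [S → . , , n] }  — shift
  I1: { [A → , . c A], [S → , . , n] }  — shift
  I2: { [A' → A .] }  — accept
  I3: { [A → F .] }  — reduce
  I4: { [F → S . S c], [S → . , , n] }  — shift
  I5: { [A → c .], [F → . S S c], [F → . c ,], [F → . c F F], [F → c . ,], [F → c . F F], [S → . , , n] }  — shift, reduce
  I6: { [F → c , .], [S → , . , n] }  — shift, reduce
  I7: { [F → . S S c], [F → . c ,], [F → . c F F], [F → c F . F], [S → . , , n] }  — shift
  I8: { [F → . S S c], [F → . c ,], [F → . c F F], [F → c . ,], [F → c . F F], [S → . , , n] }  — shift
  I9: { [S → , . , n] }  — shift
  I10: { [F → c F F .] }  — reduce
  I11: { [S → , , . n] }  — shift
  I12: { [S → , , n .] }  — reduce
  I13: { [F → S S . c] }  — shift
  I14: { [F → S S c .] }  — reduce
  I15: { [A → , c . A], [A → . , c A], [A → . F], [A → . c], [F → . S S c], [F → . c ,], [F → . c F F], [S → . , , n] }  — shift
  I16: { [A → , c A .] }  — reduce

I5 contains reduce item [A → c .] and shift items [F → . c ,], [F → c . ,], [F → . c F F], [S → . , , n] — shift-reduce conflict.
I6 contains reduce item [F → c , .] and shift item [S → , . , n] — shift-reduce conflict.

Answer: Yes — I5: [A → c .] vs [F → . c ,]; I6: [F → c , .] vs [S → , . , n]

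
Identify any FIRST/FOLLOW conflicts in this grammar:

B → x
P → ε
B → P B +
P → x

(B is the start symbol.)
Yes. P → x with FOLLOW(P) on { 'x' }

Nullable non-terminals: P.

P: nullable alternative(s) P → ε; FOLLOW(P) = { 'x' }
  P → ε: FIRST \ {ε} = { } — this is the only nullable alternative, skip
  P → x: FIRST \ {ε} = { 'x' } — overlaps FOLLOW(P) on { 'x' }: CONFLICT

B has no nullable alternative, so no FIRST/FOLLOW check is needed there.

So the grammar has 1 FIRST/FOLLOW conflict (marked CONFLICT above).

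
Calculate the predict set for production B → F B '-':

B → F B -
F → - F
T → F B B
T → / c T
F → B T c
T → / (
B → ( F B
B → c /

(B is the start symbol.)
PREDICT(B → F B '-') = (FIRST(RHS) \ {ε}) ∪ (FOLLOW(B) if ε ∈ FIRST(RHS), i.e. RHS ⇒* ε)
FIRST(F) = { '(', '-', 'c' }
FIRST(F B '-') = { '(', '-', 'c' }
ε ∉ FIRST(F B '-'), so FOLLOW(B) is not added.
PREDICT(B → F B '-') = { '(', '-', 'c' }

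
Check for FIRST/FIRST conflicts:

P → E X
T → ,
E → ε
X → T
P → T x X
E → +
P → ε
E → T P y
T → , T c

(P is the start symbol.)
Yes. P → E X / P → T x X on { ',' }; T → ',' / T → ',' T c on { ',' }

FIRST sets of the non-terminals at (or reachable through a nullable prefix from) the front of some alternative:
  FIRST(E) = { '+', ',', ε }
  FIRST(X) = { ',' }
  FIRST(T) = { ',' }

Productions for P:
  P → E X: FIRST = { '+', ',' }
  P → T x X: FIRST = { ',' }
  P → ε: FIRST = { ε }
Productions for T:
  T → ,: FIRST = { ',' }
  T → , T c: FIRST = { ',' }
Productions for E:
  E → ε: FIRST = { ε }
  E → +: FIRST = { '+' }
  E → T P y: FIRST = { ',' }
X has only one production, so no FIRST/FIRST conflict is possible there.

Conflict for P: P → E X and P → T x X
  Overlap: { ',' }
Conflict for T: T → , and T → , T c
  Overlap: { ',' }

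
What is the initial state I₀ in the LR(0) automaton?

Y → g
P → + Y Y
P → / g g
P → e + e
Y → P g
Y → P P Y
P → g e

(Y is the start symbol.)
First, augment the grammar with Y' → Y
I₀ = CLOSURE({ [Y' → . Y] }):
  [Y' → . Y] has the dot before Y: add [Y → . g], [Y → . P g], [Y → . P P Y]
  [Y → . P g] has the dot before P: add [P → . + Y Y], [P → . / g g], [P → . e + e], [P → . g e]
No further items can be added.

I₀ = { [P → . + Y Y], [P → . / g g], [P → . e + e], [P → . g e], [Y → . P P Y], [Y → . P g], [Y → . g], [Y' → . Y] }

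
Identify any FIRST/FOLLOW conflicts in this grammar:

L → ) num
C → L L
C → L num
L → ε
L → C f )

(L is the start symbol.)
A FIRST/FOLLOW conflict occurs when a non-terminal N has a nullable alternative N → β (β ⇒* ε) and another alternative N → α with FIRST(α) ∩ FOLLOW(N) ≠ ∅: on such a lookahead the parser cannot decide between expanding α and letting N vanish via β.

Nullable non-terminals: C, L.
FIRST sets used below: FIRST(L) = { ')', 'f', 'num', ε }, FIRST(C) = { ')', 'f', 'num', ε }

C: nullable alternative(s) C → L L; FOLLOW(C) = { 'f' }
  C → L L: FIRST \ {ε} = { ')', 'f', 'num' } — this is the only nullable alternative, skip
  C → L num: FIRST \ {ε} = { ')', 'f', 'num' } — overlaps FOLLOW(C) on { 'f' }: CONFLICT

L: nullable alternative(s) L → ε; FOLLOW(L) = { $, ')', 'f', 'num' }
  L → ) num: FIRST \ {ε} = { ')' } — overlaps FOLLOW(L) on { ')' }: CONFLICT
  L → ε: FIRST \ {ε} = { } — this is the only nullable alternative, skip
  L → C f ): FIRST \ {ε} = { ')', 'f', 'num' } — overlaps FOLLOW(L) on { ')', 'f', 'num' }: CONFLICT

So the grammar has 3 FIRST/FOLLOW conflicts (marked CONFLICT above).

Answer: Yes. L → ')' num with FOLLOW(L) on { ')' }; L → C f ')' with FOLLOW(L) on { ')', 'f', 'num' }; C → L num with FOLLOW(C) on { 'f' }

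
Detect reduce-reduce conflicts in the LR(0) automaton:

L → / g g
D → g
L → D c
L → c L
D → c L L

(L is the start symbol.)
A reduce-reduce conflict occurs when an LR(0) state has two complete items [A → α .] and [B → β .] — both call for a reduction, and with no lookahead the parser cannot choose between them.

Augment with L' → L and build the canonical LR(0) collection (I0 = CLOSURE({[L' → . L]}), then GOTO on every symbol after a dot until no new states appear). It has 11 states:
  I0: { [D → . c L L], [D → . g], [L → . / g g], [L → . D c], [L → . c L], [L' → . L] }  — shift
  I1: { [L → / . g g] }  — shift
  I2: { [L → D . c] }  — shift
  I3: { [L' → L .] }  — accept
  I4: { [D → . c L L], [D → . g], [D → c . L L], [L → . / g g], [L → . D c], [L → . c L], [L → c . L] }  — shift
  I5: { [D → g .] }  — reduce
  I6: { [D → . c L L], [D → . g], [D → c L . L], [L → . / g g], [L → . D c], [L → . c L], [L → c L .] }  — shift, reduce
  I7: { [D → c L L .] }  — reduce
  I8: { [L → D c .] }  — reduce
  I9: { [L → / g . g] }  — shift
  I10: { [L → / g g .] }  — reduce

No state contains more than one complete item.

Answer: No reduce-reduce conflicts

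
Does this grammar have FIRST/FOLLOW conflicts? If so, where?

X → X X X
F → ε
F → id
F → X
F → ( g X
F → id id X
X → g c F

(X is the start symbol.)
Nullable non-terminals: F.
FIRST sets used below: FIRST(X) = { 'g' }

F: nullable alternative(s) F → ε; FOLLOW(F) = { $, 'g' }
  F → ε: FIRST \ {ε} = { } — this is the only nullable alternative, skip
  F → id: FIRST \ {ε} = { 'id' } — disjoint from FOLLOW(F)
  F → X: FIRST \ {ε} = { 'g' } — overlaps FOLLOW(F) on { 'g' }: CONFLICT
  F → ( g X: FIRST \ {ε} = { '(' } — disjoint from FOLLOW(F)
  F → id id X: FIRST \ {ε} = { 'id' } — disjoint from FOLLOW(F)

X has no nullable alternative, so no FIRST/FOLLOW check is needed there.

So the grammar has 1 FIRST/FOLLOW conflict (marked CONFLICT above).

Answer: Yes. F → X with FOLLOW(F) on { 'g' }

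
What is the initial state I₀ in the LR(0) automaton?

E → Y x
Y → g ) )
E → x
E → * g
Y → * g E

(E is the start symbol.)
{ [E → . * g], [E → . Y x], [E → . x], [E' → . E], [Y → . * g E], [Y → . g ) )] }

First, augment the grammar with E' → E
I₀ = CLOSURE({ [E' → . E] }):
  [E' → . E] has the dot before E: add [E → . Y x], [E → . x], [E → . * g]
  [E → . Y x] has the dot before Y: add [Y → . g ) )], [Y → . * g E]
No further items can be added.

I₀ = { [E → . * g], [E → . Y x], [E → . x], [E' → . E], [Y → . * g E], [Y → . g ) )] }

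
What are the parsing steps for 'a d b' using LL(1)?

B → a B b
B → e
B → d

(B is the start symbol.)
Stack is shown with the top on the left.

Stack    Input    Action
------------------------
B $      a d b $  output B → a B b
a B b $  a d b $  match 'a'
B b $    d b $    output B → d
d b $    d b $    match 'd'
b $      b $      match 'b'
$        $        accept

The string is accepted.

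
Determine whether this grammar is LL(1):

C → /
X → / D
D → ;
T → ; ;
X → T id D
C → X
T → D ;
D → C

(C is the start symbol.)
Relevant sets:
  FIRST(X) = { '/', ';' }
  FIRST(T) = { '/', ';' }
  FIRST(C) = { '/', ';' }
  FIRST(D) = { '/', ';' }

For C:
  PREDICT(C → '/') = { '/' }
  PREDICT(C → X) = { '/', ';' }
For X:
  PREDICT(X → '/' D) = { '/' }
  PREDICT(X → T id D) = { '/', ';' }
For D:
  PREDICT(D → ';') = { ';' }
  PREDICT(D → C) = { '/', ';' }
For T:
  PREDICT(T → ';' ';') = { ';' }
  PREDICT(T → D ';') = { '/', ';' }

Conflict found: Predict set conflict for C: { '/' }
The grammar is NOT LL(1).

Answer: No. Predict set conflict for C: { '/' }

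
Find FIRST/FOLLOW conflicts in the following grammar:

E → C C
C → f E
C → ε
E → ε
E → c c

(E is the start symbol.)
Nullable non-terminals: C, E.
FIRST sets used below: FIRST(C) = { 'f', ε }

C: nullable alternative(s) C → ε; FOLLOW(C) = { $, 'f' }
  C → f E: FIRST \ {ε} = { 'f' } — overlaps FOLLOW(C) on { 'f' }: CONFLICT
  C → ε: FIRST \ {ε} = { } — this is the only nullable alternative, skip

E: nullable alternative(s) E → C C, E → ε; FOLLOW(E) = { $, 'f' }
  E → C C: FIRST \ {ε} = { 'f' } — overlaps FOLLOW(E) on { 'f' }: CONFLICT
  E → ε: FIRST \ {ε} = { } — disjoint from FOLLOW(E)
  E → c c: FIRST \ {ε} = { 'c' } — disjoint from FOLLOW(E)

So the grammar has 2 FIRST/FOLLOW conflicts (marked CONFLICT above).

Answer: Yes. E → C C with FOLLOW(E) on { 'f' }; C → f E with FOLLOW(C) on { 'f' }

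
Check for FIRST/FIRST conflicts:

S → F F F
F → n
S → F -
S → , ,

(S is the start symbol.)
A FIRST/FIRST conflict occurs when two productions N → α and N → β for the same non-terminal have FIRST(α) ∩ FIRST(β) ≠ ∅ (with ε ∈ FIRST of a nullable right-hand side, so two nullable alternatives also conflict).

FIRST sets of the non-terminals at (or reachable through a nullable prefix from) the front of some alternative:
  FIRST(F) = { 'n' }

Productions for S:
  S → F F F: FIRST = { 'n' }
  S → F -: FIRST = { 'n' }
  S → , ,: FIRST = { ',' }
F has only one production, so no FIRST/FIRST conflict is possible there.

Conflict for S: S → F F F and S → F -
  Overlap: { 'n' }

Answer: Yes. S → F F F / S → F '-' on { 'n' }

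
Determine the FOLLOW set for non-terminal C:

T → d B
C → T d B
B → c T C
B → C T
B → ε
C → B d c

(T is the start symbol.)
In B → c T C: C is at the end, add FOLLOW(B)
In B → C T: C is followed by T, add FIRST(T) \ {ε} = { 'd' }

The FOLLOW sets referred to above (computed the same way, to a fixed point):
  FOLLOW(B) = { $, 'c', 'd' }

Taking the union: FOLLOW(C) = { $, 'c', 'd' }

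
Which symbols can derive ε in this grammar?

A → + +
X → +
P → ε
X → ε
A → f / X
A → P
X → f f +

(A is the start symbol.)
{ 'A', 'P', 'X' }

ε-productions: P → ε, X → ε
So P, X are immediately nullable.
A → P: every symbol on the right is nullable, so A is nullable too.
Every non-terminal is now nullable.
Nullable = { 'A', 'P', 'X' }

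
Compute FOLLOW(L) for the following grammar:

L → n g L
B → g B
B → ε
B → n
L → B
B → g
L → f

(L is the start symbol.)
{ $ }

To compute FOLLOW(L), find every occurrence of L on a right-hand side N → α L β: add FIRST(β) \ {ε}, and if β is empty or nullable also add FOLLOW(N). Iterate to a fixed point.

L is the start symbol, so $ ∈ FOLLOW(L).
In L → n g L: L is at the end; this adds FOLLOW(L) to itself — nothing new

Taking the union: FOLLOW(L) = { $ }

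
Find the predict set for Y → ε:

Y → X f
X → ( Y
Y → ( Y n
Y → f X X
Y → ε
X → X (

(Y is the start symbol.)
PREDICT(Y → ε) = (FIRST(RHS) \ {ε}) ∪ (FOLLOW(Y) if ε ∈ FIRST(RHS), i.e. RHS ⇒* ε)
The right-hand side is ε (FIRST(ε) = { ε }), so the predict set is FOLLOW(Y) = { $, '(', 'f', 'n' }
PREDICT(Y → ε) = { $, '(', 'f', 'n' }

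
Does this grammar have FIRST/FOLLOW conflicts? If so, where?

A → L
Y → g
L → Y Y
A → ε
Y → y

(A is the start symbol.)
No FIRST/FOLLOW conflicts.

A FIRST/FOLLOW conflict occurs when a non-terminal N has a nullable alternative N → β (β ⇒* ε) and another alternative N → α with FIRST(α) ∩ FOLLOW(N) ≠ ∅: on such a lookahead the parser cannot decide between expanding α and letting N vanish via β.

Nullable non-terminals: A.
FIRST sets used below: FIRST(L) = { 'g', 'y' }

A: nullable alternative(s) A → ε; FOLLOW(A) = { $ }
  A → L: FIRST \ {ε} = { 'g', 'y' } — disjoint from FOLLOW(A)
  A → ε: FIRST \ {ε} = { } — this is the only nullable alternative, skip

L, Y have no nullable alternative, so no FIRST/FOLLOW check is needed there.

No FIRST/FOLLOW conflicts found.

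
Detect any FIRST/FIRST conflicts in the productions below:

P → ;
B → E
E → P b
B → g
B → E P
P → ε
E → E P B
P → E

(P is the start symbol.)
Yes. P → ';' / P → E on { ';' }; B → E / B → E P on { ';', 'b' }; E → P b / E → E P B on { ';', 'b' }

FIRST sets of the non-terminals at (or reachable through a nullable prefix from) the front of some alternative:
  FIRST(E) = { ';', 'b' }
  FIRST(P) = { ';', 'b', ε }

Productions for P:
  P → ;: FIRST = { ';' }
  P → ε: FIRST = { ε }
  P → E: FIRST = { ';', 'b' }
Productions for B:
  B → E: FIRST = { ';', 'b' }
  B → g: FIRST = { 'g' }
  B → E P: FIRST = { ';', 'b' }
Productions for E:
  E → P b: FIRST = { ';', 'b' }
  E → E P B: FIRST = { ';', 'b' }

Conflict for P: P → ; and P → E
  Overlap: { ';' }
Conflict for B: B → E and B → E P
  Overlap: { ';', 'b' }
Conflict for E: E → P b and E → E P B
  Overlap: { ';', 'b' }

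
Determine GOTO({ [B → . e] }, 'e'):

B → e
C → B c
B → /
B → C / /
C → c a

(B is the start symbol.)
GOTO(I, 'e') = CLOSURE({ [A → αX.β] : [A → α.Xβ] ∈ I, X = 'e' })

Items with dot before 'e', with the dot advanced:
  [B → . e] → [B → e .]
Closure adds nothing (no advanced item has the dot before a non-terminal).

GOTO = { [B → e .] }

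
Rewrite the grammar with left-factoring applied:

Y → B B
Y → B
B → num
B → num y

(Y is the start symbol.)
Left-factoring transforms A → αβ₁ | αβ₂ into A → αA' and A' → β₁ | β₂
(α is the longest common prefix among the alternatives). Repeat until
no nonterminal has two alternatives with a common prefix.

Round 1: Y has alternatives sharing prefix 'B'. Introduce Y': Y → B Y'
  Add: Y' → B
  Add: Y' → ε

Round 2: B has alternatives sharing prefix 'num'. Introduce B': B → num B'
  Add: B' → ε
  Add: B' → y

No remaining common prefixes — done.

Resulting grammar:
Y → B Y'
Y' → B
Y' → ε
B → num B'
B' → ε
B' → y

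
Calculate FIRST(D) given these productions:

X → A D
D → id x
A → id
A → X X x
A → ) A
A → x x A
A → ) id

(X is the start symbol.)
To compute FIRST(D), examine every production with D on the left-hand side, reading each right-hand side left to right until a non-nullable symbol is reached.

From D → id x:
  - id is a terminal: add 'id' and stop

Collecting: FIRST(D) = { 'id' }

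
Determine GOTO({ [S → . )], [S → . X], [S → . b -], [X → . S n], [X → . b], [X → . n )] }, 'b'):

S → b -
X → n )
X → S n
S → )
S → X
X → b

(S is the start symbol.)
GOTO(I, 'b') = CLOSURE({ [A → αX.β] : [A → α.Xβ] ∈ I, X = 'b' })

Items with dot before 'b', with the dot advanced:
  [S → . b -] → [S → b . -]
  [X → . b] → [X → b .]
Closure adds nothing (no advanced item has the dot before a non-terminal).

GOTO = { [S → b . -], [X → b .] }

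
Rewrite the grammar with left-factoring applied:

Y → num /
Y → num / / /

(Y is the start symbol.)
Y → num / Y'
Y' → ε
Y' → / /

Left-factoring transforms A → αβ₁ | αβ₂ into A → αA' and A' → β₁ | β₂
(α is the longest common prefix among the alternatives). Repeat until
no nonterminal has two alternatives with a common prefix.

Round 1: Y has alternatives sharing prefix 'num /'. Introduce Y': Y → num / Y'
  Add: Y' → ε
  Add: Y' → / /

No remaining common prefixes — done.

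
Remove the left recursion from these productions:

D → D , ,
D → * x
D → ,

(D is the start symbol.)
D → * x D'
D → , D'
D' → , , D'
D' → ε

D is directly left-recursive. The standard transformation for
  A → A α₁ | ... | A α_m | β₁ | ... | β_n
is
  A  → β₁ A' | ... | β_n A'
  A' → α₁ A' | ... | α_m A' | ε

D → * x becomes D → * x D'
D → , becomes D → , D'
D → D , , becomes D' → , , D'
Add D' → ε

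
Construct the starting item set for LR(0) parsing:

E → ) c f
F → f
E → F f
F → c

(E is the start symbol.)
First, augment the grammar with E' → E
I₀ = CLOSURE({ [E' → . E] }):
  [E' → . E] has the dot before E: add [E → . ) c f], [E → . F f]
  [E → . F f] has the dot before F: add [F → . f], [F → . c]
No further items can be added.

I₀ = { [E → . ) c f], [E → . F f], [E' → . E], [F → . c], [F → . f] }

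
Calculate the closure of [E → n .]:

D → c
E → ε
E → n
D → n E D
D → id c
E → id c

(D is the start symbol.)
{ [E → n .] }

Start with: [E → n .]
The dot is at the end, so nothing is added.

CLOSURE = { [E → n .] }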